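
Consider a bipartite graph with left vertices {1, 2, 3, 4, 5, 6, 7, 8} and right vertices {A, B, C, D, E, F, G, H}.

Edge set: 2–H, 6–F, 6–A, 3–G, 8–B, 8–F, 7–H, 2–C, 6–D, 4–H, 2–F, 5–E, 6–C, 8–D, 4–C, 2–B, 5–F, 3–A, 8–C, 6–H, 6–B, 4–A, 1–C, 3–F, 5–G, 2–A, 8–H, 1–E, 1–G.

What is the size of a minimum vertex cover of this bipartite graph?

A maximum matching has 8 edges (e.g. 1–E, 2–A, 3–F, 4–C, 5–G, 6–D, 7–H, 8–B).
By König's theorem the minimum vertex cover has the same size. One such cover is {1, 2, 3, 4, 5, 6, 7, 8}.

8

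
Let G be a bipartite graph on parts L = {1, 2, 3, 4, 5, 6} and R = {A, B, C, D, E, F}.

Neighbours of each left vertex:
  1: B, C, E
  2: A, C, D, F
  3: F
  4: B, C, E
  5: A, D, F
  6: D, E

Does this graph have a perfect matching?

A valid assignment of size 6: 1–B, 2–D, 3–F, 4–C, 5–A, 6–E.
Every left vertex is matched, so this is a perfect matching.

Yes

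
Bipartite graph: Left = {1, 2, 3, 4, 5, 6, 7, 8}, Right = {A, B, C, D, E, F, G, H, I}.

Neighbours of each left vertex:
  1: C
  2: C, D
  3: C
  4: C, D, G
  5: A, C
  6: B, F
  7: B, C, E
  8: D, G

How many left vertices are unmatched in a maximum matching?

2

For example, pair 1→C, 2→D, 4→G, 5→A, 6→F, 7→B.
The set {1, 2, 3, 4, 8} has only 3 neighbours ({C, D, G}), so by Hall's theorem at most 6 of the 8 left vertices can be matched.
That matches 6 of the 8, leaving 2 unmatched; no matching can do better.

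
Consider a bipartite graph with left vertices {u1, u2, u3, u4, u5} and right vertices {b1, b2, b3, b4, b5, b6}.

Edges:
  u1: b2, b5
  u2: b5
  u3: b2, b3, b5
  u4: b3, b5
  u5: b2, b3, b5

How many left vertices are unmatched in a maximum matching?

For example, pair u1–b2, u2–b5, u3–b3.
The set {u1, u2, u3, u4, u5} has only 3 neighbours ({b2, b3, b5}), so by Hall's theorem at most 3 of the 5 left vertices can be matched.
That matches 3 of the 5, leaving 2 unmatched; no matching can do better.

2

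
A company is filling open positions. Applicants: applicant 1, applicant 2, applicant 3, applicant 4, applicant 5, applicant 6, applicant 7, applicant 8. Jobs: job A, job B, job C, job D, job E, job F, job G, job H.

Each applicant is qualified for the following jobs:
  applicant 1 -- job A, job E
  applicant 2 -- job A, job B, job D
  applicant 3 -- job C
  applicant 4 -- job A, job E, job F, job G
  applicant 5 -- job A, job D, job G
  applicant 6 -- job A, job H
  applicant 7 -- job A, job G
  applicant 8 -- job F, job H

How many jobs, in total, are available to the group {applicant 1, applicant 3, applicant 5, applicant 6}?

The union of neighbours of {applicant 1, applicant 3, applicant 5, applicant 6} is {job A, job C, job D, job E, job G, job H}, which has 6 elements.
Since |N(S)| = 6 ≥ |S| = 4, Hall's condition holds for this subset.

6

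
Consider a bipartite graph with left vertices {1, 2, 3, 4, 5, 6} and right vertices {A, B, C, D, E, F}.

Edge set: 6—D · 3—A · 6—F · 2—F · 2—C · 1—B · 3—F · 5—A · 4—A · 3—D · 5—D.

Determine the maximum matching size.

5

For example, pair 1→B, 2→C, 3→F, 4→A, 5→D.
The set {3, 4, 5, 6} has only 3 neighbours ({A, D, F}), so by Hall's theorem at most 5 of the 6 left vertices can be matched.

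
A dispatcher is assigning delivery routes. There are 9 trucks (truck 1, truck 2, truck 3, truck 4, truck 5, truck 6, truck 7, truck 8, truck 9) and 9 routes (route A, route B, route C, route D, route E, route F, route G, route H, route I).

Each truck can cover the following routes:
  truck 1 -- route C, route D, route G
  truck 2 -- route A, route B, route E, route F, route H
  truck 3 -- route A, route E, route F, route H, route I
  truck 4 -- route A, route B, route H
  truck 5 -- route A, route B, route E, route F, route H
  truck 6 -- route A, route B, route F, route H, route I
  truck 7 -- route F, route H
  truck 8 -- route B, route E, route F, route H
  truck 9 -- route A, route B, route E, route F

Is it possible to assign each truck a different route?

No

The set {truck 2, truck 3, truck 4, truck 5, truck 6, truck 7, truck 8, truck 9} has only 6 neighbours ({route A, route B, route E, route F, route H, route I}), so by Hall's theorem at most 7 of the 9 trucks can be matched.
Hence no matching covers every truck.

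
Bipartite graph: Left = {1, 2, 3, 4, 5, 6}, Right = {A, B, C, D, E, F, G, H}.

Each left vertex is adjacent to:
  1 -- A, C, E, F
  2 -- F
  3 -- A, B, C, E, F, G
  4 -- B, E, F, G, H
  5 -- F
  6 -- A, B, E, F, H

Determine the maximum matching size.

5

For example, pair 1–C, 2–F, 3–G, 4–E, 6–A.
The set {2, 5} has only 1 neighbour ({F}), so by Hall's theorem at most 5 of the 6 left vertices can be matched.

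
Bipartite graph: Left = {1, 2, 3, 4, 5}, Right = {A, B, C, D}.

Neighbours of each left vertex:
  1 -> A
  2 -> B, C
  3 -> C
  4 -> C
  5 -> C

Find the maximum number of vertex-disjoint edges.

One maximum matching: 1–A, 2–B, 3–C.
The set {3, 4, 5} has only 1 neighbour ({C}), so by Hall's theorem at most 3 of the 5 left vertices can be matched.

3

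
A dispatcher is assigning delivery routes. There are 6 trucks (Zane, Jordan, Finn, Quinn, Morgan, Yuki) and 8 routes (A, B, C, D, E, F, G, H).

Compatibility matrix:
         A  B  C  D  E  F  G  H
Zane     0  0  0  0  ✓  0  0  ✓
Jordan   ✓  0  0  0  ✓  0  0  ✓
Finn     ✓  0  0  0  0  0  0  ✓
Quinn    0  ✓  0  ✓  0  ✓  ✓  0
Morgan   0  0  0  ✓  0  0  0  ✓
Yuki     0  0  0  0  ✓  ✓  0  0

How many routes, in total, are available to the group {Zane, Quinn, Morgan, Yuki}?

The union of neighbours of {Zane, Quinn, Morgan, Yuki} is {B, D, E, F, G, H}, which has 6 elements.
Since |N(S)| = 6 ≥ |S| = 4, Hall's condition holds for this subset.

6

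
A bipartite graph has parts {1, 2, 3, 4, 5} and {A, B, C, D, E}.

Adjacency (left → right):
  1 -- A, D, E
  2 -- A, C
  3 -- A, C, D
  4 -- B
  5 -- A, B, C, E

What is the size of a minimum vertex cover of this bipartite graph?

The 5 edges 1–D, 2–A, 3–C, 4–B, 5–E form a matching, so any vertex cover needs at least 5 vertices (one per matched edge).
Conversely {1, 2, 3, 4, 5} meets every edge and has exactly 5 vertices, so 5 is optimal.

5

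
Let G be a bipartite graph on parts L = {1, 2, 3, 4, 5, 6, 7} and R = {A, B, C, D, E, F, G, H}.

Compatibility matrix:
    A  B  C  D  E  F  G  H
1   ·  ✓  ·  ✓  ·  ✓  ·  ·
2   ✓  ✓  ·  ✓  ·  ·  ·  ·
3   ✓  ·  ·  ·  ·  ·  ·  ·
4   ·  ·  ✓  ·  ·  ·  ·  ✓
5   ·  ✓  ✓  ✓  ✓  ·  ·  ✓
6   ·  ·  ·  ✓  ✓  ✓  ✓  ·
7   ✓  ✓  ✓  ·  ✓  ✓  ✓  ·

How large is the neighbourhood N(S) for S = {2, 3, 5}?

6

The union of neighbours of {2, 3, 5} is {A, B, C, D, E, H}, which has 6 elements.
Since |N(S)| = 6 ≥ |S| = 3, Hall's condition holds for this subset.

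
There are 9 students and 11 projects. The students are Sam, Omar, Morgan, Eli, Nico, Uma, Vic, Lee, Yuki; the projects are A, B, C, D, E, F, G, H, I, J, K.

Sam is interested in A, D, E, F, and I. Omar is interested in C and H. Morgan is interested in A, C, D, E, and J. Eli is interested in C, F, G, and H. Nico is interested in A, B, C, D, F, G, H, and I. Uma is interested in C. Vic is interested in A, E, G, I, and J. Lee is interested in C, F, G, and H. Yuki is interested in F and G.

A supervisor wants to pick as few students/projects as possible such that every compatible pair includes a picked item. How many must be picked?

{Sam, Morgan, Nico, Vic, C, F, G, H} is a vertex cover of size 8: every edge has an endpoint in this set.
No smaller cover exists because Sam–D, Omar–H, Morgan–J, Eli–G, Nico–A, Uma–C, Vic–E, Lee–F is a matching of size 8, and a cover must include an endpoint of each of these disjoint edges (König's theorem).

8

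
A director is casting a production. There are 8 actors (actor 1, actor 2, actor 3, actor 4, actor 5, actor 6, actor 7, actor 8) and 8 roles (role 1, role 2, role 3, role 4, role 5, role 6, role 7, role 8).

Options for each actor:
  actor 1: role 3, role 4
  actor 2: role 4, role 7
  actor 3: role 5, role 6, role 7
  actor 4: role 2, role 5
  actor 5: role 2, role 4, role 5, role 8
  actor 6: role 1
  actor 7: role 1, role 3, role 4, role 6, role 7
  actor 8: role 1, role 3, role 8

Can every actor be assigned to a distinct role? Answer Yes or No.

Yes

One maximum matching: actor 1–role 3, actor 2–role 4, actor 3–role 7, actor 4–role 2, actor 5–role 5, actor 6–role 1, actor 7–role 6, actor 8–role 8.
Every actor is matched, so this is a perfect matching.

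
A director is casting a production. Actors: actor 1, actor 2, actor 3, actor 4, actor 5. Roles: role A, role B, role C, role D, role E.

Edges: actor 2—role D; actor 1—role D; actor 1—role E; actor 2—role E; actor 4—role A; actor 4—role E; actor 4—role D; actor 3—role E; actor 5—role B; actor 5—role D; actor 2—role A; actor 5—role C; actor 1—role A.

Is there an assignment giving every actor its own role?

The set {actor 1, actor 2, actor 3, actor 4} has only 3 neighbours ({role A, role D, role E}), so by Hall's theorem at most 4 of the 5 actors can be matched.
Hence no matching covers every actor.

No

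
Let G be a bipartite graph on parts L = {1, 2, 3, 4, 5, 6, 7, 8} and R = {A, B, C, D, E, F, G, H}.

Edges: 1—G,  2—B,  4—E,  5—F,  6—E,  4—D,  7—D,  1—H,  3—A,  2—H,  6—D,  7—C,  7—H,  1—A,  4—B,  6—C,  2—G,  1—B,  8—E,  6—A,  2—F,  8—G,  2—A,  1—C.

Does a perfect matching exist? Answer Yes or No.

One maximum matching: 1-G, 2-H, 3-A, 4-B, 5-F, 6-C, 7-D, 8-E.
Every left vertex is matched, so this is a perfect matching.

Yes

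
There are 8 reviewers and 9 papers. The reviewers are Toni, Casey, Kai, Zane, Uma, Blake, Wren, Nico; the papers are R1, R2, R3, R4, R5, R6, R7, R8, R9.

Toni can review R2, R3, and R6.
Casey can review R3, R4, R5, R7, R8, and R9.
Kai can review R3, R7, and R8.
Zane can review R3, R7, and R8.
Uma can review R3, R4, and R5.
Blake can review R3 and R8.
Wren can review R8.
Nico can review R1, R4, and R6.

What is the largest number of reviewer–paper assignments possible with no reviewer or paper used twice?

For example, pair Toni→R6, Casey→R9, Kai→R7, Zane→R3, Uma→R5, Blake→R8, Nico→R4.
The set {Kai, Zane, Blake, Wren} has only 3 neighbours ({R3, R7, R8}), so by Hall's theorem at most 7 of the 8 reviewers can be matched.

7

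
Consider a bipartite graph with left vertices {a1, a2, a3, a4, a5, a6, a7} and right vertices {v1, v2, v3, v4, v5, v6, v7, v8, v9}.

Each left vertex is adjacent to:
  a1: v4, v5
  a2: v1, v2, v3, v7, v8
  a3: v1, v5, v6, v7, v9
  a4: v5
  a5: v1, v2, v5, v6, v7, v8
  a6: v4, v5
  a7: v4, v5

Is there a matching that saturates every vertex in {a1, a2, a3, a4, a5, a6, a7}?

The set {a1, a4, a6, a7} has only 2 neighbours ({v4, v5}), so by Hall's theorem at most 5 of the 7 left vertices can be matched.
Hence no matching covers every left vertex.

No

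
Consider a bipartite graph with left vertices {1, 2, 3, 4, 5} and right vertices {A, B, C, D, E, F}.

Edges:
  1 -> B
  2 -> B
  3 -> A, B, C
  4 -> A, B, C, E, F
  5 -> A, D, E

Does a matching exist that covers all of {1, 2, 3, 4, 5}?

The set {1, 2} has only 1 neighbour ({B}), so by Hall's theorem at most 4 of the 5 left vertices can be matched.
Hence no matching covers every left vertex.

No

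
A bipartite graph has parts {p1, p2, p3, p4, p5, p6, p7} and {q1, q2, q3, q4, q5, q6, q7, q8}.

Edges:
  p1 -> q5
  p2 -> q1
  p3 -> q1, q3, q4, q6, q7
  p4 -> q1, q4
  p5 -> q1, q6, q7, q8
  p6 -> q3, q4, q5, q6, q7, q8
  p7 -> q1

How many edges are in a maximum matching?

6

For example, pair p1-q5, p2-q1, p3-q3, p4-q4, p5-q7, p6-q6.
The set {p2, p7} has only 1 neighbour ({q1}), so by Hall's theorem at most 6 of the 7 left vertices can be matched.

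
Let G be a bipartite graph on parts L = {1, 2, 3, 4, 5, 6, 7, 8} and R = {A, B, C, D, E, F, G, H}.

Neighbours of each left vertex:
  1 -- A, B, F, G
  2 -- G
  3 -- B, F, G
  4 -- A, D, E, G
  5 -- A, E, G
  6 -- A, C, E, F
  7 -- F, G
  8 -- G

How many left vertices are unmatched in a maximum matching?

1

For example, pair 1-A, 2-G, 3-B, 4-D, 5-E, 6-C, 7-F.
The set {2, 8} has only 1 neighbour ({G}), so by Hall's theorem at most 7 of the 8 left vertices can be matched.
That matches 7 of the 8, leaving 1 unmatched; no matching can do better.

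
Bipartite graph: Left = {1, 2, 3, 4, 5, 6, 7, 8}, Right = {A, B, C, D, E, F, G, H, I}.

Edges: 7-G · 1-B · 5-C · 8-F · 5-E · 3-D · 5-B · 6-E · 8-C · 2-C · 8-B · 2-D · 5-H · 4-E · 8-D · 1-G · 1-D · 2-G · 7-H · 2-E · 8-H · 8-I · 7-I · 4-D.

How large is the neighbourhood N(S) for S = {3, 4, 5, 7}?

7

The union of neighbours of {3, 4, 5, 7} is {B, C, D, E, G, H, I}, which has 7 elements.
Since |N(S)| = 7 ≥ |S| = 4, Hall's condition holds for this subset.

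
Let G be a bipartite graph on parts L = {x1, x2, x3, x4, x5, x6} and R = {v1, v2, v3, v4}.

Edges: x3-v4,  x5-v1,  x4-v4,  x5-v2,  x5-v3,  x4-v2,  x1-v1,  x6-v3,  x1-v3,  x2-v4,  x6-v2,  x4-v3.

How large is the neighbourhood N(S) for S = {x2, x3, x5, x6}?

The union of neighbours of {x2, x3, x5, x6} is {v1, v2, v3, v4}, which has 4 elements.
Since |N(S)| = 4 ≥ |S| = 4, Hall's condition holds for this subset.

4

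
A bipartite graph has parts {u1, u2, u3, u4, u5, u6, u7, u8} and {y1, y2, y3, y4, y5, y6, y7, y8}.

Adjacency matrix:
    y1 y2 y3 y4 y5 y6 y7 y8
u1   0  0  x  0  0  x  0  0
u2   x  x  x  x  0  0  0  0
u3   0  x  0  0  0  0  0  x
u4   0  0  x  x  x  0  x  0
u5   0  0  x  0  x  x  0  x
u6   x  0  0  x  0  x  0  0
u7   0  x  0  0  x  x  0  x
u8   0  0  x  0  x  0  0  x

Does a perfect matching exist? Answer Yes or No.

Yes

A valid assignment of size 8: u1→y6, u2→y1, u3→y2, u4→y7, u5→y8, u6→y4, u7→y5, u8→y3.
Every left vertex is matched, so this is a perfect matching.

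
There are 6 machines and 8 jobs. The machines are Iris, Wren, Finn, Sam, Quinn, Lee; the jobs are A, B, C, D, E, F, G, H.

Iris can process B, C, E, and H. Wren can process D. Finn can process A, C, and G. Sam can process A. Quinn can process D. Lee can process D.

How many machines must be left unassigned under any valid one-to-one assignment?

2

For example, pair Iris-B, Wren-D, Finn-C, Sam-A.
The set {Wren, Quinn, Lee} has only 1 neighbour ({D}), so by Hall's theorem at most 4 of the 6 machines can be matched.
That matches 4 of the 6, leaving 2 unmatched; no matching can do better.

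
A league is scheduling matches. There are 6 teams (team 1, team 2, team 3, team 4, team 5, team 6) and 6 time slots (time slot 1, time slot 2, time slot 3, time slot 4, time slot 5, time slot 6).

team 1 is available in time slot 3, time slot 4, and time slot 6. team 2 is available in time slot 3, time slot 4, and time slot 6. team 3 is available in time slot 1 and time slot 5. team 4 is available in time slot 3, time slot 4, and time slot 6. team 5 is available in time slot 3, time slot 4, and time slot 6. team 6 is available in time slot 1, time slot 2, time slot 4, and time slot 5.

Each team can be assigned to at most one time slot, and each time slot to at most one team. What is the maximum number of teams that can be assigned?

One maximum matching: team 1-time slot 6, team 2-time slot 3, team 3-time slot 5, team 4-time slot 4, team 6-time slot 2.
The set {team 1, team 2, team 4, team 5} has only 3 neighbours ({time slot 3, time slot 4, time slot 6}), so by Hall's theorem at most 5 of the 6 teams can be matched.

5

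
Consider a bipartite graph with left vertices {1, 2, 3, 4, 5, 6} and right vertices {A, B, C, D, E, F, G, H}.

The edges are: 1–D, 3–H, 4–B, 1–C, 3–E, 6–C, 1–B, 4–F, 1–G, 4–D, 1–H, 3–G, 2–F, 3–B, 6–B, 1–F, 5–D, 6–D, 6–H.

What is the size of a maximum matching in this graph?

One maximum matching: 1-G, 2-F, 3-E, 4-B, 5-D, 6-C.
All 6 left vertices are matched, so no larger matching exists.

6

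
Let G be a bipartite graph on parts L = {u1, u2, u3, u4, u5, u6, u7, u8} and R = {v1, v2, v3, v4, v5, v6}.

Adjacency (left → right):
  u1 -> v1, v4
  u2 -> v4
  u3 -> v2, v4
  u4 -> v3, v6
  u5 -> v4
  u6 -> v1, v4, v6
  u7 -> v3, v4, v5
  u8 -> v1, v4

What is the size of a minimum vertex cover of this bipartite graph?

The 6 edges u1–v1, u2–v4, u3–v2, u4–v3, u6–v6, u7–v5 form a matching, so any vertex cover needs at least 6 vertices (one per matched edge).
Conversely {u3, u4, u6, u7, v1, v4} meets every edge and has exactly 6 vertices, so 6 is optimal.

6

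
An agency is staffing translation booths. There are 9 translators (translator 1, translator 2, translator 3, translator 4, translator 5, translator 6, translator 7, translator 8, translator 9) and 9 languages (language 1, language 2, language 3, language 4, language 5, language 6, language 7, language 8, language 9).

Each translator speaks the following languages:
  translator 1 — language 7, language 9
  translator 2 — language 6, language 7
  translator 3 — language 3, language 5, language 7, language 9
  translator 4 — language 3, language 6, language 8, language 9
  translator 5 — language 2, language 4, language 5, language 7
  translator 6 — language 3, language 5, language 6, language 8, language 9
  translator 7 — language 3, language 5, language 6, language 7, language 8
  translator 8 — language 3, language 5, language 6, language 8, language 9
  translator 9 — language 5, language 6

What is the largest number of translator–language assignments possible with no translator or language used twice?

7

For example, pair translator 1-language 9, translator 2-language 7, translator 3-language 5, translator 4-language 3, translator 5-language 2, translator 6-language 6, translator 7-language 8.
The set {translator 1, translator 2, translator 3, translator 4, translator 6, translator 7, translator 8, translator 9} has only 6 neighbours ({language 3, language 5, language 6, language 7, language 8, language 9}), so by Hall's theorem at most 7 of the 9 translators can be matched.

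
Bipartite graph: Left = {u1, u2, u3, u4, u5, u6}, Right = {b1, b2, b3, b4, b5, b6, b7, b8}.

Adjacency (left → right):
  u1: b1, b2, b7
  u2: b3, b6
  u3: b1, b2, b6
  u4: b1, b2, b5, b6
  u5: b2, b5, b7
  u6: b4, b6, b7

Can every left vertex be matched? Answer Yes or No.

For example, pair u1–b2, u2–b3, u3–b1, u4–b5, u5–b7, u6–b6.
All 6 left vertices are covered.

Yes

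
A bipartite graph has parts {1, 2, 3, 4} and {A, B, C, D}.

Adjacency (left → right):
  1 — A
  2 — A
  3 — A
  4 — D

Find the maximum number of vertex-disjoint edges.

2

For example, pair 1→A, 4→D.
The set {1, 2, 3} has only 1 neighbour ({A}), so by Hall's theorem at most 2 of the 4 left vertices can be matched.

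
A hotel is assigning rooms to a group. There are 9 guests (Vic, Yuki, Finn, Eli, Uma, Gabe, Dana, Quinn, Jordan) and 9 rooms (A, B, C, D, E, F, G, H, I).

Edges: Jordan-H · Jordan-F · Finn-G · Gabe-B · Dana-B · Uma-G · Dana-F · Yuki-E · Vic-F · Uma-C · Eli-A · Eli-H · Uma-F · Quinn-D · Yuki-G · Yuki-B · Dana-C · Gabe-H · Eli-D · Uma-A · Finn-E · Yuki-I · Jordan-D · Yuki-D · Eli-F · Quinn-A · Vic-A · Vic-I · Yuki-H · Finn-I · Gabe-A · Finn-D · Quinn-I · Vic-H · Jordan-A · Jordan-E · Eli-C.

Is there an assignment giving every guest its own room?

One maximum matching: Vic-I, Yuki-G, Finn-E, Eli-H, Uma-C, Gabe-B, Dana-F, Quinn-D, Jordan-A.
All 9 guests are covered.

Yes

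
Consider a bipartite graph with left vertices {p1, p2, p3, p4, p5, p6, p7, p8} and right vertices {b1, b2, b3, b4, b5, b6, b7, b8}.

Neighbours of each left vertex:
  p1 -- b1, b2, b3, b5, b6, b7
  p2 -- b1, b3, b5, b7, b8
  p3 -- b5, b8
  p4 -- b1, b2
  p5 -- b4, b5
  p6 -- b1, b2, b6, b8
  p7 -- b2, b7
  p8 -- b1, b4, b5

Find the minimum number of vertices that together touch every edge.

{p1, p2, p3, p4, p5, p6, p7, p8} is a vertex cover of size 8: every edge has an endpoint in this set.
No smaller cover exists because p1–b7, p2–b3, p3–b8, p4–b1, p5–b4, p6–b6, p7–b2, p8–b5 is a matching of size 8, and a cover must include an endpoint of each of these disjoint edges (König's theorem).

8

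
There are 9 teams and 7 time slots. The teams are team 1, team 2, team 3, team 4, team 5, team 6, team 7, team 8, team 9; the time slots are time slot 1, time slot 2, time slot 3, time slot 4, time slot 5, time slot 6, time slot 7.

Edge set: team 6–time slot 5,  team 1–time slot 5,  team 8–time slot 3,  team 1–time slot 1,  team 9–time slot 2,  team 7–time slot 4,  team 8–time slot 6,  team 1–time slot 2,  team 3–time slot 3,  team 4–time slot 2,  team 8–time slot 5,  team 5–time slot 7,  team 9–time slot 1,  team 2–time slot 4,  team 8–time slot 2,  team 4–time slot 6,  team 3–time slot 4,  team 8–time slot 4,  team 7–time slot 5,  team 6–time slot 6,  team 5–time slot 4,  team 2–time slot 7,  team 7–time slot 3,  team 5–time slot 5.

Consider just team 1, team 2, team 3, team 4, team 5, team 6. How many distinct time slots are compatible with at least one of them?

The union of neighbours of {team 1, team 2, team 3, team 4, team 5, team 6} is {time slot 1, time slot 2, time slot 3, time slot 4, time slot 5, time slot 6, time slot 7}, which has 7 elements.
Since |N(S)| = 7 ≥ |S| = 6, Hall's condition holds for this subset.

7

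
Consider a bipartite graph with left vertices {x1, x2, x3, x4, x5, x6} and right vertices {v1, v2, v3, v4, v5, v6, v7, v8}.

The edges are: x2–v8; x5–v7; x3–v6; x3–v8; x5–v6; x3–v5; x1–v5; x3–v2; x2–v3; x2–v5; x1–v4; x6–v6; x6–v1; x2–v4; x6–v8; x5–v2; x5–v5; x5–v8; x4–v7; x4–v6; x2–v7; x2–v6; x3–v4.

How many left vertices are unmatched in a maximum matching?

0

A valid assignment of size 6: x1→v4, x2→v8, x3→v2, x4→v7, x5→v5, x6→v6.
This saturates every left vertex, so 6 is the maximum.
That matches 6 of the 6, leaving 0 unmatched; no matching can do better.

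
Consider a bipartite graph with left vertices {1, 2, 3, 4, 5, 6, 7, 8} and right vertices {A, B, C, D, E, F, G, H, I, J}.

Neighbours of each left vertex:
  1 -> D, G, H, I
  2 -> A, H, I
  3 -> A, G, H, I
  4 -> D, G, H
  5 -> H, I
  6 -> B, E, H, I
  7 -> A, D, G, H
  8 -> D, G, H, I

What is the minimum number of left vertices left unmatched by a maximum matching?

2

One maximum matching: 1–D, 2–I, 3–A, 4–G, 5–H, 6–B.
The set {1, 2, 3, 4, 5, 7, 8} has only 5 neighbours ({A, D, G, H, I}), so by Hall's theorem at most 6 of the 8 left vertices can be matched.
That matches 6 of the 8, leaving 2 unmatched; no matching can do better.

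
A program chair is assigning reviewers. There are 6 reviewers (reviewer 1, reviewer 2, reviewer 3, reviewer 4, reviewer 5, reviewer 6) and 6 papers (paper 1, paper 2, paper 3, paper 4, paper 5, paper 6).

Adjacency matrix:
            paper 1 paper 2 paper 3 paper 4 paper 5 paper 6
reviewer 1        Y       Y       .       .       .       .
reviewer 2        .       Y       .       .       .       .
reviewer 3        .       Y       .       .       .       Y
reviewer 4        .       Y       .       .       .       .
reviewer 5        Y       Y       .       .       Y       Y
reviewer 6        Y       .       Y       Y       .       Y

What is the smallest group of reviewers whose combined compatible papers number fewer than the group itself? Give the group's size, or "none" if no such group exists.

Take S = {reviewer 2, reviewer 4}. Its neighbourhood is {paper 2}, so |N(S)| = 1 < |S| = 2.
No single vertex violates Hall's condition since each has at least one neighbour, so 2 is the minimum.

2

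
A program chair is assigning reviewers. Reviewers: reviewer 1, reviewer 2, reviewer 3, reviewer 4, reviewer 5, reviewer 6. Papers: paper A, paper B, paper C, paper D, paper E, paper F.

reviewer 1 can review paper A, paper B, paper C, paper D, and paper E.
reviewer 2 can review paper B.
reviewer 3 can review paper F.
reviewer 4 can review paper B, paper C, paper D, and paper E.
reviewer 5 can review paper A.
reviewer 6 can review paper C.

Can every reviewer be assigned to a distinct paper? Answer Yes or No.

For example, pair reviewer 1-paper E, reviewer 2-paper B, reviewer 3-paper F, reviewer 4-paper D, reviewer 5-paper A, reviewer 6-paper C.
Every reviewer is matched, so this is a perfect matching.

Yes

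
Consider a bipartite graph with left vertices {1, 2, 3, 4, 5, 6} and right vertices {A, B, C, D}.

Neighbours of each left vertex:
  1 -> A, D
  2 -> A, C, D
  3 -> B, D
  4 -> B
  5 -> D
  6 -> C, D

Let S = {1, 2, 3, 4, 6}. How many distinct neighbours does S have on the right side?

The union of neighbours of {1, 2, 3, 4, 6} is {A, B, C, D}, which has 4 elements.
Since |N(S)| = 4 < |S| = 5, Hall's condition fails for this subset.

4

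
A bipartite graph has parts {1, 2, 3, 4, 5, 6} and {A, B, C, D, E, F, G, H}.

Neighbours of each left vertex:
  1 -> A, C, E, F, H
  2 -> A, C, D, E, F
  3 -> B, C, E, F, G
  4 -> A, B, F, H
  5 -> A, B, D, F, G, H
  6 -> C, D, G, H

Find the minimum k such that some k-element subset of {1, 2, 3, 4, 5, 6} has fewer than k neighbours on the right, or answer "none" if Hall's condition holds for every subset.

none

A matching saturating every left vertex exists, for instance 1→E, 2→D, 3→B, 4→F, 5→A, 6→G.
By Hall's marriage theorem, this means |N(S)| ≥ |S| for every subset S, so no violating subset exists.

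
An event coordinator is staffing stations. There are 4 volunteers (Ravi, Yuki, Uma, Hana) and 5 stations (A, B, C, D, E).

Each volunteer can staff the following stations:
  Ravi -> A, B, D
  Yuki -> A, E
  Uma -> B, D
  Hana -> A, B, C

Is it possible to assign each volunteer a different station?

One maximum matching: Ravi-A, Yuki-E, Uma-D, Hana-B.
Every volunteer is matched, so this matching saturates all of them.

Yes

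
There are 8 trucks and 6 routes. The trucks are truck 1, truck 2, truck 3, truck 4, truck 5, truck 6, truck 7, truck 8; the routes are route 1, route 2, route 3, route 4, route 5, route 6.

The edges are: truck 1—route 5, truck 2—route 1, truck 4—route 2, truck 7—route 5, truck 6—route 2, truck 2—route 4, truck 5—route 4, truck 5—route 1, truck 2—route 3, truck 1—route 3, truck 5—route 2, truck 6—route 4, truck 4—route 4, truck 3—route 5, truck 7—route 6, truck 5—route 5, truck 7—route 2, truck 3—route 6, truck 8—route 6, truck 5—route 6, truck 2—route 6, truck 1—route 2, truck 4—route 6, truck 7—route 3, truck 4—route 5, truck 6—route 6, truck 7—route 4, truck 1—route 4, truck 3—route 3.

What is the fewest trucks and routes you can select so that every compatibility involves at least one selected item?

6

A maximum matching has 6 edges (e.g. truck 1–route 4, truck 2–route 3, truck 3–route 5, truck 4–route 6, truck 5–route 1, truck 6–route 2).
By König's theorem the minimum vertex cover has the same size. One such cover is {route 1, route 2, route 3, route 4, route 5, route 6}.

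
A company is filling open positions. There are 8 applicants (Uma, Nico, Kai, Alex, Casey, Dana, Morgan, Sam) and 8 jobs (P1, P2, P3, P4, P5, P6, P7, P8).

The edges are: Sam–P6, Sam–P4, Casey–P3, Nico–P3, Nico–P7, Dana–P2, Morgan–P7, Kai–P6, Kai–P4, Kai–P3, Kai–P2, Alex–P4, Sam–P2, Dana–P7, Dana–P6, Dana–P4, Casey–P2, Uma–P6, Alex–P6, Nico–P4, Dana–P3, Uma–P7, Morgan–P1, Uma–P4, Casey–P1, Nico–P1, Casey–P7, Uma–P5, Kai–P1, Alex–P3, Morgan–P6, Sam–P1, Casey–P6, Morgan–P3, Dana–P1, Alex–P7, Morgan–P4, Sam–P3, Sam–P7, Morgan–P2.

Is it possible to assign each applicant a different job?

The set {Nico, Kai, Alex, Casey, Dana, Morgan, Sam} has only 6 neighbours ({P1, P2, P3, P4, P6, P7}), so by Hall's theorem at most 7 of the 8 applicants can be matched.
Hence no matching covers every applicant.

No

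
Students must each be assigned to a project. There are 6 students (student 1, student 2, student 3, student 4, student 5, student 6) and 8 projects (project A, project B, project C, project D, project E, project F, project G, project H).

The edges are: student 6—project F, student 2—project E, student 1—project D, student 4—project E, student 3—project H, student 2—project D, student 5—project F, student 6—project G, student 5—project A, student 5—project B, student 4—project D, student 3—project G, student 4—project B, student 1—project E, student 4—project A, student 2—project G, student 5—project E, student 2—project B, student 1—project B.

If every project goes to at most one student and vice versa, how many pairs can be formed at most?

A valid assignment of size 6: student 1→project D, student 2→project E, student 3→project H, student 4→project B, student 5→project A, student 6→project G.
All 6 students are matched, so no larger matching exists.

6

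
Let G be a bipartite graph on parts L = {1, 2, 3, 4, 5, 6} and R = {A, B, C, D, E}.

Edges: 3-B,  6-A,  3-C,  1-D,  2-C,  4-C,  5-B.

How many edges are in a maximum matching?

A valid assignment of size 4: 1→D, 2→C, 3→B, 6→A.
The set {2, 3, 4, 5} has only 2 neighbours ({B, C}), so by Hall's theorem at most 4 of the 6 left vertices can be matched.

4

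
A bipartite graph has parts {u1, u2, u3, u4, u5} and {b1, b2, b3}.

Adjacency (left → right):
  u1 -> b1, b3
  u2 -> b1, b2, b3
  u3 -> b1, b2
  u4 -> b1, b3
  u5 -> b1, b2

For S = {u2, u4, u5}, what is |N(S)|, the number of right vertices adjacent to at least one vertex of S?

The union of neighbours of {u2, u4, u5} is {b1, b2, b3}, which has 3 elements.
Since |N(S)| = 3 ≥ |S| = 3, Hall's condition holds for this subset.

3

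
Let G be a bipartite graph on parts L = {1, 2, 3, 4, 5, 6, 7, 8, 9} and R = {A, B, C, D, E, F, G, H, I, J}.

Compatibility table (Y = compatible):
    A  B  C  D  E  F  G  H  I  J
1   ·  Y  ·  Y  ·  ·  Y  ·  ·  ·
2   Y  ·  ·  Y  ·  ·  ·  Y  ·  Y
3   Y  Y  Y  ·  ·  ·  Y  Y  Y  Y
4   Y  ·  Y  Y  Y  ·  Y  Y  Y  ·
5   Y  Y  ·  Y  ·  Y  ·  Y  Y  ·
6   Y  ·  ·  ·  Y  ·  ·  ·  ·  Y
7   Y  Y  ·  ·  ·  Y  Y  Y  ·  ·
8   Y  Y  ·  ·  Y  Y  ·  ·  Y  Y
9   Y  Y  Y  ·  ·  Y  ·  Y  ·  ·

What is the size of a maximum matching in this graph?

9

One maximum matching: 1–D, 2–H, 3–J, 4–I, 5–F, 6–E, 7–G, 8–B, 9–A.
This saturates every left vertex, so 9 is the maximum.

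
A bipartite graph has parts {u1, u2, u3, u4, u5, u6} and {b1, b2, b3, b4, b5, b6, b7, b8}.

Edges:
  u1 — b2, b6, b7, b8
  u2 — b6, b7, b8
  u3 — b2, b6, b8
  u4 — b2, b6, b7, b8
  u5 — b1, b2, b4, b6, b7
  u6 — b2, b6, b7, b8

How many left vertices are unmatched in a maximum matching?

For example, pair u1→b2, u2→b7, u3→b6, u4→b8, u5→b1.
The set {u1, u2, u3, u4, u6} has only 4 neighbours ({b2, b6, b7, b8}), so by Hall's theorem at most 5 of the 6 left vertices can be matched.
That matches 5 of the 6, leaving 1 unmatched; no matching can do better.

1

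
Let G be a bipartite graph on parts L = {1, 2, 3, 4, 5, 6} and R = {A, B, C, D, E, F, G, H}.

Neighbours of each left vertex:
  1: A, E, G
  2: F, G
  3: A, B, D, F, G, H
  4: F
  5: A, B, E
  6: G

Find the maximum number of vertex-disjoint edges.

One maximum matching: 1→E, 2→G, 3→A, 4→F, 5→B.
The set {2, 4, 6} has only 2 neighbours ({F, G}), so by Hall's theorem at most 5 of the 6 left vertices can be matched.

5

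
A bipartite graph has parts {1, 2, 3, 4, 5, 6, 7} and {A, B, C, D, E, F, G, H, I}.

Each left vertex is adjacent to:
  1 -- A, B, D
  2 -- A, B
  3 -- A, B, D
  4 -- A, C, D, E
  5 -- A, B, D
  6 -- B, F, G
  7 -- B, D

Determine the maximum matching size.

5

For example, pair 1→D, 2→A, 3→B, 4→E, 6→F.
The set {1, 2, 3, 5, 7} has only 3 neighbours ({A, B, D}), so by Hall's theorem at most 5 of the 7 left vertices can be matched.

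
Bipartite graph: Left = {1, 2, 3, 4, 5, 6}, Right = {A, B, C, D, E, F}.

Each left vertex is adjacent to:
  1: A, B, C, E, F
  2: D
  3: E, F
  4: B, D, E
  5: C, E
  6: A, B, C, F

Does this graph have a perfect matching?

For example, pair 1–A, 2–D, 3–F, 4–E, 5–C, 6–B.
All 6 left vertices are covered.

Yes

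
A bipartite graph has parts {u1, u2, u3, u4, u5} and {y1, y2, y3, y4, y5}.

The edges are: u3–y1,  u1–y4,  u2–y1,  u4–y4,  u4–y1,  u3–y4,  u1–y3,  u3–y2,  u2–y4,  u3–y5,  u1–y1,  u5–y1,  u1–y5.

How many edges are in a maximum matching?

One maximum matching: u1-y3, u2-y4, u3-y2, u4-y1.
The set {u2, u4, u5} has only 2 neighbours ({y1, y4}), so by Hall's theorem at most 4 of the 5 left vertices can be matched.

4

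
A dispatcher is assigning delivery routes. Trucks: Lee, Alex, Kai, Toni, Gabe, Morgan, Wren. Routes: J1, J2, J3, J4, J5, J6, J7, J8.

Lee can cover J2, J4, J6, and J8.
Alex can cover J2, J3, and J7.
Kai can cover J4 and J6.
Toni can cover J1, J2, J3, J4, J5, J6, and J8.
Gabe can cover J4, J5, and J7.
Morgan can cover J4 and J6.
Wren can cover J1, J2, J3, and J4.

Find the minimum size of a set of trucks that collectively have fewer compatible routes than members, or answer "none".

none

A matching saturating every truck exists, for instance Lee→J8, Alex→J7, Kai→J4, Toni→J2, Gabe→J5, Morgan→J6, Wren→J3.
By Hall's marriage theorem, this means |N(S)| ≥ |S| for every subset S, so no violating subset exists.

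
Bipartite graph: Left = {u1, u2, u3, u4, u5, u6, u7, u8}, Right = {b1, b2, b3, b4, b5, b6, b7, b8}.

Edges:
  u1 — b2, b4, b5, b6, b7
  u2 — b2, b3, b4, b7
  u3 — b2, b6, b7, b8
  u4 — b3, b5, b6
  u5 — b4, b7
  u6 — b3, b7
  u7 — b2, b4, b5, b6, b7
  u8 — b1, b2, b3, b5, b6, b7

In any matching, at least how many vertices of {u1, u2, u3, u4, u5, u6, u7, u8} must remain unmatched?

One maximum matching: u1–b5, u2–b2, u3–b8, u4–b6, u5–b4, u6–b3, u7–b7, u8–b1.
This saturates every left vertex, so 8 is the maximum.
That matches 8 of the 8, leaving 0 unmatched; no matching can do better.

0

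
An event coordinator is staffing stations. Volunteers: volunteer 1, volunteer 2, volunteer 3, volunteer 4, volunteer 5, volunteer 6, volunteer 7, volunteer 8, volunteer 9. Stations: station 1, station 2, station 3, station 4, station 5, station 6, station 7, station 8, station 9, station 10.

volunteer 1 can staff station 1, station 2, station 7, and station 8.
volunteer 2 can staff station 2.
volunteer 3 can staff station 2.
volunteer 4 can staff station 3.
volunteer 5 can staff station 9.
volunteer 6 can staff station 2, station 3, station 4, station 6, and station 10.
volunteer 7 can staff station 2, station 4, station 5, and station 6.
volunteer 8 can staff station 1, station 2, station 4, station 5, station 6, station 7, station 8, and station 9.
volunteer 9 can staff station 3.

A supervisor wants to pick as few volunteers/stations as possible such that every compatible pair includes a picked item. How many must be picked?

7

A maximum matching has 7 edges (e.g. volunteer 1–station 1, volunteer 2–station 2, volunteer 4–station 3, volunteer 5–station 9, volunteer 6–station 6, volunteer 7–station 5, volunteer 8–station 7).
By König's theorem the minimum vertex cover has the same size. One such cover is {volunteer 1, volunteer 5, volunteer 6, volunteer 7, volunteer 8, station 2, station 3}.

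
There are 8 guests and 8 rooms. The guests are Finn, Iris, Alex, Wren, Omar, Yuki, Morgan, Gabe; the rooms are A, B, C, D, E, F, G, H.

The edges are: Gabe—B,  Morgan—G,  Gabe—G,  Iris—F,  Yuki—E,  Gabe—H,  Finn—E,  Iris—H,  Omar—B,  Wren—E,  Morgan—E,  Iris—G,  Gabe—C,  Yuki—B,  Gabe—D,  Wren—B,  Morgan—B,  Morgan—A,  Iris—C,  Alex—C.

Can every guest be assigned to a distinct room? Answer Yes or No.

No

The set {Finn, Wren, Omar, Yuki} has only 2 neighbours ({B, E}), so by Hall's theorem at most 6 of the 8 guests can be matched.
Hence no matching covers every guest.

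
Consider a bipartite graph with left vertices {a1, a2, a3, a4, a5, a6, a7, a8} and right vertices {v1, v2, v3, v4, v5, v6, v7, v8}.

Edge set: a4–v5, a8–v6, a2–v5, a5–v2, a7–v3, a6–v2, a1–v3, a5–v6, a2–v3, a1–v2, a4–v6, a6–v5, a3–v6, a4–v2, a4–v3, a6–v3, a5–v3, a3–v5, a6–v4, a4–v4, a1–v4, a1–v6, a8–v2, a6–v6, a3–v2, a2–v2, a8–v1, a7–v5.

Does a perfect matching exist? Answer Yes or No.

No

The set {a1, a2, a3, a4, a5, a6, a7} has only 5 neighbours ({v2, v3, v4, v5, v6}), so by Hall's theorem at most 6 of the 8 left vertices can be matched.
Hence no matching covers every left vertex.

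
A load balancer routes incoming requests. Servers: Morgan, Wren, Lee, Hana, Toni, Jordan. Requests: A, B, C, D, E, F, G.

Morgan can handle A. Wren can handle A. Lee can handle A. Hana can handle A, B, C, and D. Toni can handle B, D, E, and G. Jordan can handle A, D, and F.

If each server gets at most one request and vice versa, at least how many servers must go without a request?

2

A valid assignment of size 4: Morgan-A, Hana-C, Toni-B, Jordan-F.
The set {Morgan, Wren, Lee} has only 1 neighbour ({A}), so by Hall's theorem at most 4 of the 6 servers can be matched.
That matches 4 of the 6, leaving 2 unmatched; no matching can do better.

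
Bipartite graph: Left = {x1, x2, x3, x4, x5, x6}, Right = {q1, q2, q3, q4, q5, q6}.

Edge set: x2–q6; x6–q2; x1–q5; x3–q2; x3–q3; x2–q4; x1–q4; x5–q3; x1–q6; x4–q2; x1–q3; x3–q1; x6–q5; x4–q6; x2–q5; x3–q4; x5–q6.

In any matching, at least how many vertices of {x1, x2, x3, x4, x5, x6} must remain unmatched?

One maximum matching: x1–q4, x2–q5, x3–q1, x4–q6, x5–q3, x6–q2.
All 6 left vertices are matched, so no larger matching exists.
That matches 6 of the 6, leaving 0 unmatched; no matching can do better.

0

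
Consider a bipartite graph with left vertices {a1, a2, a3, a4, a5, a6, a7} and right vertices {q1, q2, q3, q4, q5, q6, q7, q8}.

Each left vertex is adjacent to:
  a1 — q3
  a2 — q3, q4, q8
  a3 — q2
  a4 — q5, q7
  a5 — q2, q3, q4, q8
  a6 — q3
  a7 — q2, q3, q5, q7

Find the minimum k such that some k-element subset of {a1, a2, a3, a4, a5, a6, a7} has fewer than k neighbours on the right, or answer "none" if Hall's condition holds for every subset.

2

Take S = {a1, a6}. Its neighbourhood is {q3}, so |N(S)| = 1 < |S| = 2.
No single vertex violates Hall's condition since each has at least one neighbour, so 2 is the minimum.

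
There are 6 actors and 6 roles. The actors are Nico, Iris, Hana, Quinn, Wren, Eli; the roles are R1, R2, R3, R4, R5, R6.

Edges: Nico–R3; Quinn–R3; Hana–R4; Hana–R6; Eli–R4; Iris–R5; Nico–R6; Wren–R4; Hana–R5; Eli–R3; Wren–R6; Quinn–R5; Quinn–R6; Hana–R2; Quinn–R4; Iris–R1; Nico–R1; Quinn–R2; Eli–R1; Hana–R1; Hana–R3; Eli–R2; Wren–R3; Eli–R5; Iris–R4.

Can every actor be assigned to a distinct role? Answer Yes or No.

Yes

A valid assignment of size 6: Nico–R1, Iris–R5, Hana–R6, Quinn–R2, Wren–R4, Eli–R3.
All 6 actors are covered.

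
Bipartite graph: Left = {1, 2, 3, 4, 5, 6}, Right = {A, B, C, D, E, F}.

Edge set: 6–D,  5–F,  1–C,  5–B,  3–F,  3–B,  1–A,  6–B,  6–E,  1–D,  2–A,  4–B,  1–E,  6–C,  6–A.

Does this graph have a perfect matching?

The set {3, 4, 5} has only 2 neighbours ({B, F}), so by Hall's theorem at most 5 of the 6 left vertices can be matched.
Hence no matching covers every left vertex.

No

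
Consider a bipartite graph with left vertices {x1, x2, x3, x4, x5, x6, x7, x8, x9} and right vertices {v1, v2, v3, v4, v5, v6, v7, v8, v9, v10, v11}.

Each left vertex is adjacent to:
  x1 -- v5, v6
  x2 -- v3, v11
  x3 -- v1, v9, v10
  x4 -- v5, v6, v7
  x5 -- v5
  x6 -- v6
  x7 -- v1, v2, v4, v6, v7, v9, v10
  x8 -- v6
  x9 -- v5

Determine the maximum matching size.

6

One maximum matching: x1-v6, x2-v11, x3-v1, x4-v7, x5-v5, x7-v10.
The set {x1, x5, x6, x8, x9} has only 2 neighbours ({v5, v6}), so by Hall's theorem at most 6 of the 9 left vertices can be matched.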